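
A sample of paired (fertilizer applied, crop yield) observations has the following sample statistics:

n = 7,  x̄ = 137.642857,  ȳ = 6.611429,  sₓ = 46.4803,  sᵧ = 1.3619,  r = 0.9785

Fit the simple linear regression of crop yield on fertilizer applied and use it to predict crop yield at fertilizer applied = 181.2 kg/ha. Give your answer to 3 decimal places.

7.860

b = r · sᵧ/sₓ = 0.9785 · 1.3619/46.4803 = 0.028671
a = ȳ − b·x̄ = 6.611429 − 0.028671·137.642857 = 2.665123
ŷ(181.2) = a + b·181.2 = 2.665123 + 0.028671·181.2 = 7.860239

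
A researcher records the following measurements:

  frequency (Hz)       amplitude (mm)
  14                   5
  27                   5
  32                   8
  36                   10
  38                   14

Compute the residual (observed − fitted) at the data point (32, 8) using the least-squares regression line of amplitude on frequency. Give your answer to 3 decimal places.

-1.237

n = 5, Σx = 147, Σy = 42, Σxy = 1353, Σx² = 4689
Sxx = Σx² − (Σx)²/n = 4689 − 4321.8 = 367.2
Sxy = Σxy − (Σx)(Σy)/n = 1353 − 1234.8 = 118.2
b = Sxy/Sxx = 118.2/367.2 = 0.321895
a = ȳ − b·x̄ = 8.4 − 0.321895·29.4 = -1.063725
ŷ(32) = -1.063725 + 0.321895·32 = 9.236928
residual = y − ŷ = 8 − 9.236928 = -1.236928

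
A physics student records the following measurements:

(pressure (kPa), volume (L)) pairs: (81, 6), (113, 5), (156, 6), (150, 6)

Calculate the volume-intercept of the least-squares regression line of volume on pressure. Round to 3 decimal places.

n = 4, Σx = 500, Σy = 23, Σxy = 2887, Σx² = 66166
Sxx = Σx² − (Σx)²/n = 66166 − 62500 = 3666
Sxy = Σxy − (Σx)(Σy)/n = 2887 − 2875 = 12
b = Sxy/Sxx = 12/3666 = 0.003273
a = ȳ − b·x̄ = 5.75 − 0.003273·125 = 5.340835

5.341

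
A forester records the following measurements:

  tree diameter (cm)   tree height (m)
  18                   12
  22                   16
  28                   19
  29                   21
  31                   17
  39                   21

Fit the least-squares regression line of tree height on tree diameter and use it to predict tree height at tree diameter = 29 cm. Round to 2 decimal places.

18.12

n = 6, Σx = 167, Σy = 106, Σxy = 3055, Σx² = 4915
Sxx = Σx² − (Σx)²/n = 4915 − 4648.166667 = 266.833333
Sxy = Σxy − (Σx)(Σy)/n = 3055 − 2950.333333 = 104.666667
b = Sxy/Sxx = 104.666667/266.833333 = 0.392255
a = ȳ − b·x̄ = 17.666667 − 0.392255·27.833333 = 6.748907
ŷ(29) = a + b·29 = 6.748907 + 0.392255·29 = 18.124297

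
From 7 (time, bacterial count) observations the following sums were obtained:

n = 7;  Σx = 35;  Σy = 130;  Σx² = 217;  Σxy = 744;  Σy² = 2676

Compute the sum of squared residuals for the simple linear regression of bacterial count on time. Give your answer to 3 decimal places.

51.333

Sxx = Σx² − (Σx)²/n = 217 − 175 = 42
Sxy = Σxy − (Σx)(Σy)/n = 744 − 650 = 94
Syy = Σy² − (Σy)²/n = 2676 − 2414.285714 = 261.714286
b = Sxy/Sxx = 94/42 = 2.238095
SSE = Syy − b·Sxy = 261.714286 − 2.238095·94 = 51.333333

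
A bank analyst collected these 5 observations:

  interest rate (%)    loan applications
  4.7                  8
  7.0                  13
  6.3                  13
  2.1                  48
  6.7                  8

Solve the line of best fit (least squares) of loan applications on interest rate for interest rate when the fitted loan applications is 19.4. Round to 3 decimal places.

n = 5, Σx = 26.8, Σy = 90, Σxy = 364.9, Σx² = 160.08
Sxx = Σx² − (Σx)²/n = 160.08 − 143.648 = 16.432
Sxy = Σxy − (Σx)(Σy)/n = 364.9 − 482.4 = -117.5
b = Sxy/Sxx = -117.5/16.432 = -7.150682
a = ȳ − b·x̄ = 18 − (-7.150682)·5.36 = 56.327653
Set a + b·x = 19.4: x = (19.4 − 56.327653) / (-7.150682) = 5.164214

5.164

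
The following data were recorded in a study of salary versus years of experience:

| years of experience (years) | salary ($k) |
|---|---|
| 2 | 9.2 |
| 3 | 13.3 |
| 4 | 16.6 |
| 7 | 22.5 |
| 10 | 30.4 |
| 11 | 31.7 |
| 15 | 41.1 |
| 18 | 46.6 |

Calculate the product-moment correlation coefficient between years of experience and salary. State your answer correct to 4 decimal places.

n = 8, Σx = 70, Σy = 211.4, Σxy = 2390.2, Σx² = 848, Σy² = 6833.16
Sxx = Σx² − (Σx)²/n = 848 − 612.5 = 235.5
Sxy = Σxy − (Σx)(Σy)/n = 2390.2 − 1849.75 = 540.45
Syy = Σy² − (Σy)²/n = 6833.16 − 5586.245 = 1246.915
r = Sxy/√(Sxx·Syy) = 540.45/√(293648.4825) = 540.45/541.893424 = 0.997336

0.9973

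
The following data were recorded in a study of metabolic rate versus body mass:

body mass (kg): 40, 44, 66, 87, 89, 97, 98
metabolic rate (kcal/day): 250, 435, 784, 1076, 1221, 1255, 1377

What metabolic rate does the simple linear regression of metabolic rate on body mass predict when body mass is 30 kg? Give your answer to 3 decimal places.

n = 7, Σx = 521, Σy = 6398, Σxy = 539846, Σx² = 42395
Sxx = Σx² − (Σx)²/n = 42395 − 38777.285714 = 3617.714286
Sxy = Σxy − (Σx)(Σy)/n = 539846 − 476194 = 63652
b = Sxy/Sxx = 63652/3617.714286 = 17.594535
a = ȳ − b·x̄ = 914 − 17.594535·74.428571 = -395.536092
ŷ(30) = a + b·30 = -395.536092 + 17.594535·30 = 132.299953

132.300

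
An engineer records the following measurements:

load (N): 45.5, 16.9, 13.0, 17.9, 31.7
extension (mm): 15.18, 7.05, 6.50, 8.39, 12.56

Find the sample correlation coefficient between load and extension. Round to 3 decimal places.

0.988

n = 5, Σx = 125, Σy = 49.68, Σxy = 1442.668, Σx² = 3850.16, Σy² = 550.5306
Sxx = Σx² − (Σx)²/n = 3850.16 − 3125 = 725.16
Sxy = Σxy − (Σx)(Σy)/n = 1442.668 − 1242 = 200.668
Syy = Σy² − (Σy)²/n = 550.5306 − 493.62048 = 56.91012
r = Sxy/√(Sxx·Syy) = 200.668/√(41268.942619) = 200.668/203.147588 = 0.987794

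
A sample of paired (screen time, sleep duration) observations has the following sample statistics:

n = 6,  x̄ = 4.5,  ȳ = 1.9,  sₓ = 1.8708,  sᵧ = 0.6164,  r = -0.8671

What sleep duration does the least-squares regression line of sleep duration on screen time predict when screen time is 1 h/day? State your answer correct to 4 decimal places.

2.8999

b = r · sᵧ/sₓ = -0.8671 · 0.6164/1.8708 = -0.285696
a = ȳ − b·x̄ = 1.9 − (-0.285696)·4.5 = 3.185633
ŷ(1) = a + b·1 = 3.185633 + (-0.285696)·1 = 2.899937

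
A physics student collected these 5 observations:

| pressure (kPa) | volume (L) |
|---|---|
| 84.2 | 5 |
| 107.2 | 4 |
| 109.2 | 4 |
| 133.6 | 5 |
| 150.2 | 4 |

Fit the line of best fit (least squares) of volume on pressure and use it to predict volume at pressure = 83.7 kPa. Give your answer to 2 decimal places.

4.60

n = 5, Σx = 584.4, Σy = 22, Σxy = 2555.4, Σx² = 70915.12
Sxx = Σx² − (Σx)²/n = 70915.12 − 68304.672 = 2610.448
Sxy = Σxy − (Σx)(Σy)/n = 2555.4 − 2571.36 = -15.96
b = Sxy/Sxx = -15.96/2610.448 = -0.006114
a = ȳ − b·x̄ = 4.4 − (-0.006114)·116.88 = 5.114592
ŷ(83.7) = a + b·83.7 = 5.114592 + (-0.006114)·83.7 = 4.602859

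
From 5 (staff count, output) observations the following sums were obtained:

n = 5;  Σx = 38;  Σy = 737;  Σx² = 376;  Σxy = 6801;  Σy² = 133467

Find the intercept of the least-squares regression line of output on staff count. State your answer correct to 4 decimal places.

Sxx = Σx² − (Σx)²/n = 376 − 288.8 = 87.2
Sxy = Σxy − (Σx)(Σy)/n = 6801 − 5601.2 = 1199.8
b = Sxy/Sxx = 1199.8/87.2 = 13.759174
a = ȳ − b·x̄ = 147.4 − 13.759174·7.6 = 42.830275

42.8303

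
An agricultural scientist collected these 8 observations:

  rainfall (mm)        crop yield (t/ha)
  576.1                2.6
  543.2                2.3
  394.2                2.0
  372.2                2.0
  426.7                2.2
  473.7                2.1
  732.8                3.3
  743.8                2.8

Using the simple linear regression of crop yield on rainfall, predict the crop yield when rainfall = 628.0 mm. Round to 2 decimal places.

n = 8, Σx = 4262.7, Σy = 19.3, Σxy = 10714.41, Σx² = 2417582.79
Sxx = Σx² − (Σx)²/n = 2417582.79 − 2271326.41125 = 146256.37875
Sxy = Σxy − (Σx)(Σy)/n = 10714.41 − 10283.76375 = 430.64625
b = Sxy/Sxx = 430.64625/146256.37875 = 0.002944
a = ȳ − b·x̄ = 2.4125 − 0.002944·532.8375 = 0.843581
ŷ(628.0) = a + b·628.0 = 0.843581 + 0.002944·628 = 2.692702

2.69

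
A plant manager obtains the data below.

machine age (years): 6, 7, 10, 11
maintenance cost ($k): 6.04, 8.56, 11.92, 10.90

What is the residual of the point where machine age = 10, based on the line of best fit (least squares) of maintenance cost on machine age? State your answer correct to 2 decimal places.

n = 4, Σx = 34, Σy = 37.42, Σxy = 335.26, Σx² = 306
Sxx = Σx² − (Σx)²/n = 306 − 289 = 17
Sxy = Σxy − (Σx)(Σy)/n = 335.26 − 318.07 = 17.19
b = Sxy/Sxx = 17.19/17 = 1.011176
a = ȳ − b·x̄ = 9.355 − 1.011176·8.5 = 0.76
ŷ(10) = 0.76 + 1.011176·10 = 10.871765
residual = y − ŷ = 11.92 − 10.871765 = 1.048235

1.05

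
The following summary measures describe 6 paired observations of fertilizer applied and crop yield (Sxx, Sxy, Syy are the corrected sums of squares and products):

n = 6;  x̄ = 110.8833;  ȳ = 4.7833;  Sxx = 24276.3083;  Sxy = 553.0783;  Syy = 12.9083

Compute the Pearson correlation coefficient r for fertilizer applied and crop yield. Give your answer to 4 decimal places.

0.9880

r = Sxy/√(Sxx·Syy) = 553.0783/√(313365.870429) = 553.0783/559.790917 = 0.988009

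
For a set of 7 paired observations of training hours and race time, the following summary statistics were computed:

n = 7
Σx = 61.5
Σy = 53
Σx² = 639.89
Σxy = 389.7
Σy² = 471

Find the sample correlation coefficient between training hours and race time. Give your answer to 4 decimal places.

-0.9115

Sxx = Σx² − (Σx)²/n = 639.89 − 540.321429 = 99.568571
Sxy = Σxy − (Σx)(Σy)/n = 389.7 − 465.642857 = -75.942857
Syy = Σy² − (Σy)²/n = 471 − 401.285714 = 69.714286
r = Sxy/√(Sxx·Syy) = -75.942857/√(6941.351837) = -75.942857/83.314776 = -0.911517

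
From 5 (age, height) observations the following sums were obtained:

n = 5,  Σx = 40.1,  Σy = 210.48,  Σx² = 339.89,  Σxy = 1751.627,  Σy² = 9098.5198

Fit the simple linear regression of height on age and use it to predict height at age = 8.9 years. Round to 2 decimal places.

45.16

Sxx = Σx² − (Σx)²/n = 339.89 − 321.602 = 18.288
Sxy = Σxy − (Σx)(Σy)/n = 1751.627 − 1688.0496 = 63.5774
b = Sxy/Sxx = 63.5774/18.288 = 3.476455
a = ȳ − b·x̄ = 42.096 − 3.476455·8.02 = 14.214835
ŷ(8.9) = a + b·8.9 = 14.214835 + 3.476455·8.9 = 45.155280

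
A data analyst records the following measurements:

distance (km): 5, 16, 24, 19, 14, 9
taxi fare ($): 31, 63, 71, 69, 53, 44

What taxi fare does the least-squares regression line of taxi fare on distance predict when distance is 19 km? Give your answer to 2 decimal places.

n = 6, Σx = 87, Σy = 331, Σxy = 5316, Σx² = 1495
Sxx = Σx² − (Σx)²/n = 1495 − 1261.5 = 233.5
Sxy = Σxy − (Σx)(Σy)/n = 5316 − 4799.5 = 516.5
b = Sxy/Sxx = 516.5/233.5 = 2.211991
a = ȳ − b·x̄ = 55.166667 − 2.211991·14.5 = 23.092791
ŷ(19) = a + b·19 = 23.092791 + 2.211991·19 = 65.120628

65.12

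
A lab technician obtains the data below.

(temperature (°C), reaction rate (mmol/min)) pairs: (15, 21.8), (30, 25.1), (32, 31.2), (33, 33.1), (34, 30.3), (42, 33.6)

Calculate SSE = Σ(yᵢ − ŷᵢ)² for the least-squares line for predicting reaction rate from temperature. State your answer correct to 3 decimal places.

24.981

n = 6, Σx = 186, Σy = 175.1, Σxy = 5612.1, Σx² = 6158, Σy² = 5221.35
Sxx = Σx² − (Σx)²/n = 6158 − 5766 = 392
Sxy = Σxy − (Σx)(Σy)/n = 5612.1 − 5428.1 = 184
Syy = Σy² − (Σy)²/n = 5221.35 − 5110.001667 = 111.348333
b = Sxy/Sxx = 184/392 = 0.469388
SSE = Syy − b·Sxy = 111.348333 − 0.469388·184 = 24.980986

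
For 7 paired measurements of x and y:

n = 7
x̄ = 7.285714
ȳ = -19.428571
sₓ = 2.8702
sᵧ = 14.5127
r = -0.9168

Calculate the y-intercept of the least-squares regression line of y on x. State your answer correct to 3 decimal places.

b = r · sᵧ/sₓ = -0.9168 · 14.5127/2.8702 = -4.635650
a = ȳ − b·x̄ = -19.428571 − (-4.635650)·7.285714 = 14.345451

14.345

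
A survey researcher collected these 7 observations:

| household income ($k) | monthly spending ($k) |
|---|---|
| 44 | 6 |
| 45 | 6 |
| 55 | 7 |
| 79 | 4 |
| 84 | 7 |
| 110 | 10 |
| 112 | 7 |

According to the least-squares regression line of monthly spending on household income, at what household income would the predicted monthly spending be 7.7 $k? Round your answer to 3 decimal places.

107.020

n = 7, Σx = 529, Σy = 47, Σxy = 3707, Σx² = 44927
Sxx = Σx² − (Σx)²/n = 44927 − 39977.285714 = 4949.714286
Sxy = Σxy − (Σx)(Σy)/n = 3707 − 3551.857143 = 155.142857
b = Sxy/Sxx = 155.142857/4949.714286 = 0.031344
a = ȳ − b·x̄ = 6.714286 − 0.031344·75.571429 = 4.345590
Set a + b·x = 7.7: x = (7.7 − 4.345590) / 0.031344 = 107.019890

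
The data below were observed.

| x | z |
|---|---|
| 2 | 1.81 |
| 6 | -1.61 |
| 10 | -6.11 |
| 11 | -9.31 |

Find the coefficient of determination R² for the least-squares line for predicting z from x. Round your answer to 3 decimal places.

n = 4, Σx = 29, Σy = -15.22, Σxy = -169.55, Σx² = 261, Σy² = 129.8764
Sxx = Σx² − (Σx)²/n = 261 − 210.25 = 50.75
Sxy = Σxy − (Σx)(Σy)/n = -169.55 − (-110.345) = -59.205
Syy = Σy² − (Σy)²/n = 129.8764 − 57.9121 = 71.9643
R² = Sxy²/(Sxx·Syy) = (-59.205)²/(50.75·71.9643) = 0.959762

0.960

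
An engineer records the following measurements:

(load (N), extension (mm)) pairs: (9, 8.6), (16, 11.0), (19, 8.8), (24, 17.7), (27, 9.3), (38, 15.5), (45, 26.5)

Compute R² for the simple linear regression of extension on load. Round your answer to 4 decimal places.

n = 7, Σx = 178, Σy = 97.4, Σxy = 2878, Σx² = 5472, Σy² = 1614.68
Sxx = Σx² − (Σx)²/n = 5472 − 4526.285714 = 945.714286
Sxy = Σxy − (Σx)(Σy)/n = 2878 − 2476.742857 = 401.257143
Syy = Σy² − (Σy)²/n = 1614.68 − 1355.251429 = 259.428571
R² = Sxy²/(Sxx·Syy) = (401.257143)²/(945.714286·259.428571) = 0.656248

0.6562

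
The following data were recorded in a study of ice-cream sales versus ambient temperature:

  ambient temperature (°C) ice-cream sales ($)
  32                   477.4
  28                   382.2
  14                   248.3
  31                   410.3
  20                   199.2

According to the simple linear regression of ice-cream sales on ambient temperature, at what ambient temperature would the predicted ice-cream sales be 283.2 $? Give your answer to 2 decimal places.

n = 5, Σx = 125, Σy = 1717.4, Σxy = 46157.9, Σx² = 3365
Sxx = Σx² − (Σx)²/n = 3365 − 3125 = 240
Sxy = Σxy − (Σx)(Σy)/n = 46157.9 − 42935 = 3222.9
b = Sxy/Sxx = 3222.9/240 = 13.42875
a = ȳ − b·x̄ = 343.48 − 13.42875·25 = 7.76125
Set a + b·x = 283.2: x = (283.2 − 7.76125) / 13.42875 = 20.511124

20.51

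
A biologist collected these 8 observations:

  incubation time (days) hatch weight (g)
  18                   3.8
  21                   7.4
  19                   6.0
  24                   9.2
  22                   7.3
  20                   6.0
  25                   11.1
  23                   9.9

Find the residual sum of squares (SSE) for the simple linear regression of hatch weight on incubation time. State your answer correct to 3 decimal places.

n = 8, Σx = 172, Σy = 60.7, Σxy = 1344.4, Σx² = 3740, Σy² = 500.35
Sxx = Σx² − (Σx)²/n = 3740 − 3698 = 42
Sxy = Σxy − (Σx)(Σy)/n = 1344.4 − 1305.05 = 39.35
Syy = Σy² − (Σy)²/n = 500.35 − 460.56125 = 39.78875
b = Sxy/Sxx = 39.35/42 = 0.936905
SSE = Syy − b·Sxy = 39.78875 − 0.936905·39.35 = 2.921548

2.922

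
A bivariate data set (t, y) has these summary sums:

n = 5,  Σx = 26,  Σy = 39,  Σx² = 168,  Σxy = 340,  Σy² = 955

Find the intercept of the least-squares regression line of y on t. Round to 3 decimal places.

-13.951

Sxx = Σx² − (Σx)²/n = 168 − 135.2 = 32.8
Sxy = Σxy − (Σx)(Σy)/n = 340 − 202.8 = 137.2
b = Sxy/Sxx = 137.2/32.8 = 4.182927
a = ȳ − b·x̄ = 7.8 − 4.182927·5.2 = -13.951220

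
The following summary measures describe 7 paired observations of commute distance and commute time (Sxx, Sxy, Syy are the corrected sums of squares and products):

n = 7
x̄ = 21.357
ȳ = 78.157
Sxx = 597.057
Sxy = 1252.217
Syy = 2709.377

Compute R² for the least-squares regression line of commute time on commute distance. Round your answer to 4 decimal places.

R² = Sxy²/(Sxx·Syy) = (1252.217)²/(597.057·2709.377) = 0.969335

0.9693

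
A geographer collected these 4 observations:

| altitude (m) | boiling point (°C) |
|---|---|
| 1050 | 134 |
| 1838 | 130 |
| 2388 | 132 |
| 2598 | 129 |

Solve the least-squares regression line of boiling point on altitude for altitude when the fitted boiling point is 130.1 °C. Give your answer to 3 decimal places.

n = 4, Σx = 7874, Σy = 525, Σxy = 1029998, Σx² = 16932892
Sxx = Σx² − (Σx)²/n = 16932892 − 15499969 = 1432923
Sxy = Σxy − (Σx)(Σy)/n = 1029998 − 1033462.5 = -3464.5
b = Sxy/Sxx = -3464.5/1432923 = -0.002418
a = ȳ − b·x̄ = 131.25 − (-0.002418)·1968.5 = 136.009410
Set a + b·x = 130.1: x = (130.1 − 136.009410) / (-0.002418) = 2444.141925

2444.142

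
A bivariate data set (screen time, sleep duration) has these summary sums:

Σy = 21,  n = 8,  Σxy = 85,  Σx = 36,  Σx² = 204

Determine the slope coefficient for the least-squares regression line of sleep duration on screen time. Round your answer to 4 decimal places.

Sxx = Σx² − (Σx)²/n = 204 − 162 = 42
Sxy = Σxy − (Σx)(Σy)/n = 85 − 94.5 = -9.5
b = Sxy/Sxx = -9.5/42 = -0.226190

-0.2262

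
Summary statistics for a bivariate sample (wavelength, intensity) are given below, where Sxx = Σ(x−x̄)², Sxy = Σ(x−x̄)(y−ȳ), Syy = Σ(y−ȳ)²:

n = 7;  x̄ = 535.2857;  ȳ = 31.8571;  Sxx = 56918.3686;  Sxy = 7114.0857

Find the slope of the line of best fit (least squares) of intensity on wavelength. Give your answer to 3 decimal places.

b = Sxy/Sxx = 7114.0857/56918.3686 = 0.124988

0.125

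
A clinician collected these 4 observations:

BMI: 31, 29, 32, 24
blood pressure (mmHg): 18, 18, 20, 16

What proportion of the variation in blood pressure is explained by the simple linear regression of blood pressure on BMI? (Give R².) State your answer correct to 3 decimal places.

0.842

n = 4, Σx = 116, Σy = 72, Σxy = 2104, Σx² = 3402, Σy² = 1304
Sxx = Σx² − (Σx)²/n = 3402 − 3364 = 38
Sxy = Σxy − (Σx)(Σy)/n = 2104 − 2088 = 16
Syy = Σy² − (Σy)²/n = 1304 − 1296 = 8
R² = Sxy²/(Sxx·Syy) = (16)²/(38·8) = 0.842105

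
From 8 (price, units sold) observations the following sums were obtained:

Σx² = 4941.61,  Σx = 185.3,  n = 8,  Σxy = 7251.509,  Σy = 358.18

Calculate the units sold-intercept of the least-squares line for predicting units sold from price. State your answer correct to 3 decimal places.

82.028

Sxx = Σx² − (Σx)²/n = 4941.61 − 4292.01125 = 649.59875
Sxy = Σxy − (Σx)(Σy)/n = 7251.509 − 8296.34425 = -1044.83525
b = Sxy/Sxx = -1044.83525/649.59875 = -1.608432
a = ȳ − b·x̄ = 44.7725 − (-1.608432)·23.1625 = 82.027800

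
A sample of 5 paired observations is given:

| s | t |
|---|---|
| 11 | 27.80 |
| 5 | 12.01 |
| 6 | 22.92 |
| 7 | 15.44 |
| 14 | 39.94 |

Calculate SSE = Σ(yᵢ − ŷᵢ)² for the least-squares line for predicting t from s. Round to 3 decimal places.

n = 5, Σx = 43, Σy = 118.11, Σxy = 1170.61, Σx² = 427, Σy² = 3276.0037
Sxx = Σx² − (Σx)²/n = 427 − 369.8 = 57.2
Sxy = Σxy − (Σx)(Σy)/n = 1170.61 − 1015.746 = 154.864
Syy = Σy² − (Σy)²/n = 3276.0037 − 2789.99442 = 486.00928
b = Sxy/Sxx = 154.864/57.2 = 2.707413
SSE = Syy − b·Sxy = 486.00928 − 2.707413·154.864 = 66.728537

66.729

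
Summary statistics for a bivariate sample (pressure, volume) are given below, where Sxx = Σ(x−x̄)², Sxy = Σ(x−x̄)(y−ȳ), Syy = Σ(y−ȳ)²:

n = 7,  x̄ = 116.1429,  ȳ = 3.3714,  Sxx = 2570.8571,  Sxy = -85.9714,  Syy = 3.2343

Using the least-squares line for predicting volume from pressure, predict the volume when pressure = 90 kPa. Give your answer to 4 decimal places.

b = Sxy/Sxx = -85.9714/2570.8571 = -0.033441
a = ȳ − b·x̄ = 3.3714 − (-0.033441)·116.1429 = 7.255306
ŷ(90) = a + b·90 = 7.255306 + (-0.033441)·90 = 4.245638

4.2456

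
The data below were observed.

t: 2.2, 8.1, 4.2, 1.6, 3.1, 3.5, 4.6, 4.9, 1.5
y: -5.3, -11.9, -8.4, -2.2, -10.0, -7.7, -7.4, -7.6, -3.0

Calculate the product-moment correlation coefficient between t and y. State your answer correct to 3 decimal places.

n = 9, Σx = 33.7, Σy = -63.5, Σxy = -280.58, Σx² = 159.93, Σy² = 525.91
Sxx = Σx² − (Σx)²/n = 159.93 − 126.187778 = 33.742222
Sxy = Σxy − (Σx)(Σy)/n = -280.58 − (-237.772222) = -42.807778
Syy = Σy² − (Σy)²/n = 525.91 − 448.027778 = 77.882222
r = Sxy/√(Sxx·Syy) = -42.807778/√(2627.919249) = -42.807778/51.263235 = -0.835058

-0.835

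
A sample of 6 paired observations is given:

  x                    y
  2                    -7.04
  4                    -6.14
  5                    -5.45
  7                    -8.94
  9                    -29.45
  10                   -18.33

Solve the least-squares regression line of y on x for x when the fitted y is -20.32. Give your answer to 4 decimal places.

n = 6, Σx = 37, Σy = -75.35, Σxy = -576.82, Σx² = 275
Sxx = Σx² − (Σx)²/n = 275 − 228.166667 = 46.833333
Sxy = Σxy − (Σx)(Σy)/n = -576.82 − (-464.658333) = -112.161667
b = Sxy/Sxx = -112.161667/46.833333 = -2.394911
a = ȳ − b·x̄ = -12.558333 − (-2.394911)·6.166667 = 2.210285
Set a + b·x = -20.32: x = (-20.32 − 2.210285) / (-2.394911) = 9.407566

9.4076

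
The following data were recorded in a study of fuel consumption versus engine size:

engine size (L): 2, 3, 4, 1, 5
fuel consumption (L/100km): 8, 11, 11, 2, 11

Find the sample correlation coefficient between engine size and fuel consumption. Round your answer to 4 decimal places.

n = 5, Σx = 15, Σy = 43, Σxy = 150, Σx² = 55, Σy² = 431
Sxx = Σx² − (Σx)²/n = 55 − 45 = 10
Sxy = Σxy − (Σx)(Σy)/n = 150 − 129 = 21
Syy = Σy² − (Σy)²/n = 431 − 369.8 = 61.2
r = Sxy/√(Sxx·Syy) = 21/√(612) = 21/24.738634 = 0.848875

0.8489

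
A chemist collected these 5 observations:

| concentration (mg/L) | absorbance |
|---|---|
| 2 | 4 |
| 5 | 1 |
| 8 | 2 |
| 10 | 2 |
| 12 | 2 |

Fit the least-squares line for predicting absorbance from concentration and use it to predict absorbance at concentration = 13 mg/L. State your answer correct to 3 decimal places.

n = 5, Σx = 37, Σy = 11, Σxy = 73, Σx² = 337
Sxx = Σx² − (Σx)²/n = 337 − 273.8 = 63.2
Sxy = Σxy − (Σx)(Σy)/n = 73 − 81.4 = -8.4
b = Sxy/Sxx = -8.4/63.2 = -0.132911
a = ȳ − b·x̄ = 2.2 − (-0.132911)·7.4 = 3.183544
ŷ(13) = a + b·13 = 3.183544 + (-0.132911)·13 = 1.455696

1.456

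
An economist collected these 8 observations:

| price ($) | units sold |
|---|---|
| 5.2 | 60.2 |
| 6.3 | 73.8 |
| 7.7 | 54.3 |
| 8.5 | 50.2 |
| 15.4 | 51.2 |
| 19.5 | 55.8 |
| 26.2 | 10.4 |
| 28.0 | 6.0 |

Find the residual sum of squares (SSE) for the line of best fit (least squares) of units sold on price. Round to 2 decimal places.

n = 8, Σx = 116.8, Σy = 361.9, Σxy = 3939.85, Σx² = 2286.12, Σy² = 20418.25
Sxx = Σx² − (Σx)²/n = 2286.12 − 1705.28 = 580.84
Sxy = Σxy − (Σx)(Σy)/n = 3939.85 − 5283.74 = -1343.89
Syy = Σy² − (Σy)²/n = 20418.25 − 16371.45125 = 4046.79875
b = Sxy/Sxx = -1343.89/580.84 = -2.313701
SSE = Syy − b·Sxy = 4046.79875 − (-2.313701)·(-1343.89) = 937.439319

937.44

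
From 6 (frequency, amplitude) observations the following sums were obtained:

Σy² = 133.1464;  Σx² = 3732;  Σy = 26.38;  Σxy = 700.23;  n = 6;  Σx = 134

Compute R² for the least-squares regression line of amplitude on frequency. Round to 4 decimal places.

Sxx = Σx² − (Σx)²/n = 3732 − 2992.666667 = 739.333333
Sxy = Σxy − (Σx)(Σy)/n = 700.23 − 589.153333 = 111.076667
Syy = Σy² − (Σy)²/n = 133.1464 − 115.984067 = 17.162333
R² = Sxy²/(Sxx·Syy) = (111.076667)²/(739.333333·17.162333) = 0.972364

0.9724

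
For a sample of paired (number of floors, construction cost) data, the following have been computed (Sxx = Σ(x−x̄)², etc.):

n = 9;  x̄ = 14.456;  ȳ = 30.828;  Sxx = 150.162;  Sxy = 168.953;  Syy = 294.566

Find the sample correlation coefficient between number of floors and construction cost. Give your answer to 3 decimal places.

r = Sxy/√(Sxx·Syy) = 168.953/√(44232.619692) = 168.953/210.315524 = 0.803331

0.803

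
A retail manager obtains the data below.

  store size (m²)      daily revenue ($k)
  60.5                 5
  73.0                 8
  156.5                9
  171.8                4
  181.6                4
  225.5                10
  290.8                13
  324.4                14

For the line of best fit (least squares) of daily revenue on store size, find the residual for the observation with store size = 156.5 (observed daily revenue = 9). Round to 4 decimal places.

1.5035

n = 8, Σx = 1484.1, Σy = 67, Σxy = 14285.6, Σx² = 336625.55
Sxx = Σx² − (Σx)²/n = 336625.55 − 275319.10125 = 61306.44875
Sxy = Σxy − (Σx)(Σy)/n = 14285.6 − 12429.3375 = 1856.2625
b = Sxy/Sxx = 1856.2625/61306.44875 = 0.030278
a = ȳ − b·x̄ = 8.375 − 0.030278·185.5125 = 2.757974
ŷ(156.5) = 2.757974 + 0.030278·156.5 = 7.496547
residual = y − ŷ = 9 − 7.496547 = 1.503453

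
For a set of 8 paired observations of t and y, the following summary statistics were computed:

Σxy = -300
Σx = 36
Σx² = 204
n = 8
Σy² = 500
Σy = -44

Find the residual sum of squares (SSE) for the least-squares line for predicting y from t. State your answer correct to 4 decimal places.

Sxx = Σx² − (Σx)²/n = 204 − 162 = 42
Sxy = Σxy − (Σx)(Σy)/n = -300 − (-198) = -102
Syy = Σy² − (Σy)²/n = 500 − 242 = 258
b = Sxy/Sxx = -102/42 = -2.428571
SSE = Syy − b·Sxy = 258 − (-2.428571)·(-102) = 10.285714

10.2857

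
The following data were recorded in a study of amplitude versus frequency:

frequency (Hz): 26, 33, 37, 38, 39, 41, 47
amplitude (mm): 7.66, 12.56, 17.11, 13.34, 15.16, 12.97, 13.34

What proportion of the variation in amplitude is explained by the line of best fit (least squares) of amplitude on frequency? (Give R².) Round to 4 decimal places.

0.3582

n = 7, Σx = 261, Σy = 92.14, Σxy = 3503.62, Σx² = 9989, Σy² = 1263.139
Sxx = Σx² − (Σx)²/n = 9989 − 9731.571429 = 257.428571
Sxy = Σxy − (Σx)(Σy)/n = 3503.62 − 3435.505714 = 68.114286
Syy = Σy² − (Σy)²/n = 1263.139 − 1212.825657 = 50.313343
R² = Sxy²/(Sxx·Syy) = (68.114286)²/(257.428571·50.313343) = 0.358209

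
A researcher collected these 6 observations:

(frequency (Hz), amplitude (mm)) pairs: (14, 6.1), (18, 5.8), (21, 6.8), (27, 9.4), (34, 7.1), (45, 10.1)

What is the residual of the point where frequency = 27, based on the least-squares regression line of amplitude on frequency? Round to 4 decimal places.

n = 6, Σx = 159, Σy = 45.3, Σxy = 1282.3, Σx² = 4871
Sxx = Σx² − (Σx)²/n = 4871 − 4213.5 = 657.5
Sxy = Σxy − (Σx)(Σy)/n = 1282.3 − 1200.45 = 81.85
b = Sxy/Sxx = 81.85/657.5 = 0.124487
a = ȳ − b·x̄ = 7.55 − 0.124487·26.5 = 4.251103
ŷ(27) = 4.251103 + 0.124487·27 = 7.612243
residual = y − ŷ = 9.4 − 7.612243 = 1.787757

1.7878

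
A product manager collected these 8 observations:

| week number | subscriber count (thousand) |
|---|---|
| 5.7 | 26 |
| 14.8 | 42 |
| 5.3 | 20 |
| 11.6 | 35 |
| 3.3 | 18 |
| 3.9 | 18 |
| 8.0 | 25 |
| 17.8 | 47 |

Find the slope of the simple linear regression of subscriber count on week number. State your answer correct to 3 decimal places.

n = 8, Σx = 70.4, Σy = 231, Σxy = 2448, Σx² = 821.12
Sxx = Σx² − (Σx)²/n = 821.12 − 619.52 = 201.6
Sxy = Σxy − (Σx)(Σy)/n = 2448 − 2032.8 = 415.2
b = Sxy/Sxx = 415.2/201.6 = 2.059524

2.060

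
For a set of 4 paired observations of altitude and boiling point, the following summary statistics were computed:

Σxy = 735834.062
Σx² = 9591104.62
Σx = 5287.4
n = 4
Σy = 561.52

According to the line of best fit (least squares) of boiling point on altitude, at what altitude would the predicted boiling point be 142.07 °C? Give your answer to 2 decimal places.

635.97

Sxx = Σx² − (Σx)²/n = 9591104.62 − 6989149.69 = 2601954.93
Sxy = Σxy − (Σx)(Σy)/n = 735834.062 − 742245.212 = -6411.15
b = Sxy/Sxx = -6411.15/2601954.93 = -0.002464
a = ȳ − b·x̄ = 140.38 − (-0.002464)·1321.85 = 143.637004
Set a + b·x = 142.07: x = (142.07 − 143.637004) / (-0.002464) = 635.966214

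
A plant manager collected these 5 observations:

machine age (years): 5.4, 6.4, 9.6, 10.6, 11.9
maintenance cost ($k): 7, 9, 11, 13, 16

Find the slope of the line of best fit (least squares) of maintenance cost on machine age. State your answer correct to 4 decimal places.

1.2179

n = 5, Σx = 43.9, Σy = 56, Σxy = 529.2, Σx² = 416.25
Sxx = Σx² − (Σx)²/n = 416.25 − 385.442 = 30.808
Sxy = Σxy − (Σx)(Σy)/n = 529.2 − 491.68 = 37.52
b = Sxy/Sxx = 37.52/30.808 = 1.217865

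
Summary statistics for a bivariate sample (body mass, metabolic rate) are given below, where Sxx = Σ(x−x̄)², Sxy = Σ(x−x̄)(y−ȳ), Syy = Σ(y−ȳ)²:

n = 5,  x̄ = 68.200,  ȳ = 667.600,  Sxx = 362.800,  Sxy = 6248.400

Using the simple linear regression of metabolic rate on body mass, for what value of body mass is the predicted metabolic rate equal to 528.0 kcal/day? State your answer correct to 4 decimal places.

b = Sxy/Sxx = 6248.4/362.8 = 17.222712
a = ȳ − b·x̄ = 667.6 − 17.222712·68.2 = -506.988975
Set a + b·x = 528.0: x = (528.0 − (-506.988975)) / 17.222712 = 60.094424

60.0944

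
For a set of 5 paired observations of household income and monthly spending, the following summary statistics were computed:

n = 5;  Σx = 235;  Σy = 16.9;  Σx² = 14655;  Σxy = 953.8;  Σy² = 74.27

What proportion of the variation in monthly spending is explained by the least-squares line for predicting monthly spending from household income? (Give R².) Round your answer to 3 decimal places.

Sxx = Σx² − (Σx)²/n = 14655 − 11045 = 3610
Sxy = Σxy − (Σx)(Σy)/n = 953.8 − 794.3 = 159.5
Syy = Σy² − (Σy)²/n = 74.27 − 57.122 = 17.148
R² = Sxy²/(Sxx·Syy) = (159.5)²/(3610·17.148) = 0.410961

0.411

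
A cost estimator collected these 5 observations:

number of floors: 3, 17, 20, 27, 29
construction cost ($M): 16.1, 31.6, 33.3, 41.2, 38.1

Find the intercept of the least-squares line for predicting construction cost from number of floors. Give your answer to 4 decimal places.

14.3859

n = 5, Σx = 96, Σy = 160.3, Σxy = 3468.8, Σx² = 2268
Sxx = Σx² − (Σx)²/n = 2268 − 1843.2 = 424.8
Sxy = Σxy − (Σx)(Σy)/n = 3468.8 − 3077.76 = 391.04
b = Sxy/Sxx = 391.04/424.8 = 0.920527
a = ȳ − b·x̄ = 32.06 − 0.920527·19.2 = 14.385876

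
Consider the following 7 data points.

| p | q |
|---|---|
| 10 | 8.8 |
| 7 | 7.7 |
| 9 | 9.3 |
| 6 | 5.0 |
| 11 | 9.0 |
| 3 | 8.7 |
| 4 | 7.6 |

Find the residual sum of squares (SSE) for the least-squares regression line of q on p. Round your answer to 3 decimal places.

n = 7, Σx = 50, Σy = 56.1, Σxy = 411.1, Σx² = 412, Σy² = 462.67
Sxx = Σx² − (Σx)²/n = 412 − 357.142857 = 54.857143
Sxy = Σxy − (Σx)(Σy)/n = 411.1 − 400.714286 = 10.385714
Syy = Σy² − (Σy)²/n = 462.67 − 449.601429 = 13.068571
b = Sxy/Sxx = 10.385714/54.857143 = 0.189323
SSE = Syy − b·Sxy = 13.068571 − 0.189323·10.385714 = 11.102318

11.102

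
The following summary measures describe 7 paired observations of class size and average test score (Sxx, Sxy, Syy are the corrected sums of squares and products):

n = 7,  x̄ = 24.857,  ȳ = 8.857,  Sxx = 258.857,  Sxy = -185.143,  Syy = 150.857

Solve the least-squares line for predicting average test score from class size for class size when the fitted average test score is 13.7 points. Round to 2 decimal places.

18.09

b = Sxy/Sxx = -185.143/258.857 = -0.715233
a = ȳ − b·x̄ = 8.857 − (-0.715233)·24.857 = 26.635540
Set a + b·x = 13.7: x = (13.7 − 26.635540) / (-0.715233) = 18.085777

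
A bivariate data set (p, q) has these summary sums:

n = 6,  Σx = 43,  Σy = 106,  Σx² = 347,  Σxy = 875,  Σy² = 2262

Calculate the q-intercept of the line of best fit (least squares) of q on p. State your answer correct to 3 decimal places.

-3.618

Sxx = Σx² − (Σx)²/n = 347 − 308.166667 = 38.833333
Sxy = Σxy − (Σx)(Σy)/n = 875 − 759.666667 = 115.333333
b = Sxy/Sxx = 115.333333/38.833333 = 2.969957
a = ȳ − b·x̄ = 17.666667 − 2.969957·7.166667 = -3.618026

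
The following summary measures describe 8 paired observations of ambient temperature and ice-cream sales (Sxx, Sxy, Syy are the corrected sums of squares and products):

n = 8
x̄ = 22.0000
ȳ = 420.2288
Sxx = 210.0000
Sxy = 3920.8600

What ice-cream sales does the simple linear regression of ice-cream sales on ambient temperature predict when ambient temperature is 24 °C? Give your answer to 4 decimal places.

b = Sxy/Sxx = 3920.86/210 = 18.670762
a = ȳ − b·x̄ = 420.2288 − 18.670762·22 = 9.472038
ŷ(24) = a + b·24 = 9.472038 + 18.670762·24 = 457.570324

457.5703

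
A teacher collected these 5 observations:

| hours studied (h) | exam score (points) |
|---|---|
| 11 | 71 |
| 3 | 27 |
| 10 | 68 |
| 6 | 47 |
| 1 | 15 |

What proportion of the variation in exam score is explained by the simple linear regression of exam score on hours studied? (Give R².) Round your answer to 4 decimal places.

0.9951

n = 5, Σx = 31, Σy = 228, Σxy = 1839, Σx² = 267, Σy² = 12828
Sxx = Σx² − (Σx)²/n = 267 − 192.2 = 74.8
Sxy = Σxy − (Σx)(Σy)/n = 1839 − 1413.6 = 425.4
Syy = Σy² − (Σy)²/n = 12828 − 10396.8 = 2431.2
R² = Sxy²/(Sxx·Syy) = (425.4)²/(74.8·2431.2) = 0.995114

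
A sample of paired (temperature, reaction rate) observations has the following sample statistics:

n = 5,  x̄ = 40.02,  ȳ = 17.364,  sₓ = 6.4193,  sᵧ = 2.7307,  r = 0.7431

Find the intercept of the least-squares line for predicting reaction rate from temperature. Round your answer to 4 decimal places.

b = r · sᵧ/sₓ = 0.7431 · 2.7307/6.4193 = 0.316107
a = ȳ − b·x̄ = 17.364 − 0.316107·40.02 = 4.713413

4.7134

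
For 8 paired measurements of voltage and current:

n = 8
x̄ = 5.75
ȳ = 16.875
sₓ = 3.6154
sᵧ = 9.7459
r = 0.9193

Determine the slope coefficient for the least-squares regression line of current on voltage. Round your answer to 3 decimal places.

2.478

b = r · sᵧ/sₓ = 0.9193 · 9.7459/3.6154 = 2.478123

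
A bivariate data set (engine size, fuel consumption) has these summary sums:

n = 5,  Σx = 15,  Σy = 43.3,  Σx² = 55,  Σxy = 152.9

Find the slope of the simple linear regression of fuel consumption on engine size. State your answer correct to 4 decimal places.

2.3000

Sxx = Σx² − (Σx)²/n = 55 − 45 = 10
Sxy = Σxy − (Σx)(Σy)/n = 152.9 − 129.9 = 23
b = Sxy/Sxx = 23/10 = 2.3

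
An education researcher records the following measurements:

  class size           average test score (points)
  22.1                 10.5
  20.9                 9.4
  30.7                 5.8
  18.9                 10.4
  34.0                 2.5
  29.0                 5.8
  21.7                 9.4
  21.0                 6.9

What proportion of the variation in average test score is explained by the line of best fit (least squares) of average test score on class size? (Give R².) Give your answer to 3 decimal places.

n = 8, Σx = 198.3, Σy = 60.7, Σxy = 1405.21, Σx² = 5133.81, Σy² = 516.27
Sxx = Σx² − (Σx)²/n = 5133.81 − 4915.36125 = 218.44875
Sxy = Σxy − (Σx)(Σy)/n = 1405.21 − 1504.60125 = -99.39125
Syy = Σy² − (Σy)²/n = 516.27 − 460.56125 = 55.70875
R² = Sxy²/(Sxx·Syy) = (-99.39125)²/(218.44875·55.70875) = 0.811752

0.812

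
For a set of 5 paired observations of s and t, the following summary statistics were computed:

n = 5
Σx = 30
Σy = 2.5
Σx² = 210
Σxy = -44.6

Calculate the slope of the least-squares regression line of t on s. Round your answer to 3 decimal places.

Sxx = Σx² − (Σx)²/n = 210 − 180 = 30
Sxy = Σxy − (Σx)(Σy)/n = -44.6 − 15 = -59.6
b = Sxy/Sxx = -59.6/30 = -1.986667

-1.987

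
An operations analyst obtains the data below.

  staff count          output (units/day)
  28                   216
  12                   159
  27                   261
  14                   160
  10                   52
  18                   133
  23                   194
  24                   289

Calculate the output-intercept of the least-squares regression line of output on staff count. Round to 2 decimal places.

n = 8, Σx = 156, Σy = 1464, Σxy = 31555, Σx² = 3382
Sxx = Σx² − (Σx)²/n = 3382 − 3042 = 340
Sxy = Σxy − (Σx)(Σy)/n = 31555 − 28548 = 3007
b = Sxy/Sxx = 3007/340 = 8.844118
a = ȳ − b·x̄ = 183 − 8.844118·19.5 = 10.539706

10.54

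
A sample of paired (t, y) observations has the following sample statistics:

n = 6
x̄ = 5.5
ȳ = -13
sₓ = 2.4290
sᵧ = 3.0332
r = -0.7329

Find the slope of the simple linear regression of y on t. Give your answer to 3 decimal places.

b = r · sᵧ/sₓ = -0.7329 · 3.0332/2.429 = -0.915205

-0.915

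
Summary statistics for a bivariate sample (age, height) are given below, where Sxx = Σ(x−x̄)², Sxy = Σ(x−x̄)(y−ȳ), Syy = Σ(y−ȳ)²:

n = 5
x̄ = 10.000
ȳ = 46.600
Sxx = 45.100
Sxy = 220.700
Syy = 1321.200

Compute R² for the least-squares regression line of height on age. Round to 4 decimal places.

0.8174

R² = Sxy²/(Sxx·Syy) = (220.7)²/(45.1·1321.2) = 0.817447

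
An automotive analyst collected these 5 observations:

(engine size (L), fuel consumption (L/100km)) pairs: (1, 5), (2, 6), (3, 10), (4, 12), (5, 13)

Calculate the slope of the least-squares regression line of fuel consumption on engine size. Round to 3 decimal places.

2.200

n = 5, Σx = 15, Σy = 46, Σxy = 160, Σx² = 55
Sxx = Σx² − (Σx)²/n = 55 − 45 = 10
Sxy = Σxy − (Σx)(Σy)/n = 160 − 138 = 22
b = Sxy/Sxx = 22/10 = 2.2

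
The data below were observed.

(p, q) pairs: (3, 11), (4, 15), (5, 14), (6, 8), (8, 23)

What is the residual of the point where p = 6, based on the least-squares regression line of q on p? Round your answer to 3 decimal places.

-7.595

n = 5, Σx = 26, Σy = 71, Σxy = 395, Σx² = 150
Sxx = Σx² − (Σx)²/n = 150 − 135.2 = 14.8
Sxy = Σxy − (Σx)(Σy)/n = 395 − 369.2 = 25.8
b = Sxy/Sxx = 25.8/14.8 = 1.743243
a = ȳ − b·x̄ = 14.2 − 1.743243·5.2 = 5.135135
ŷ(6) = 5.135135 + 1.743243·6 = 15.594595
residual = y − ŷ = 8 − 15.594595 = -7.594595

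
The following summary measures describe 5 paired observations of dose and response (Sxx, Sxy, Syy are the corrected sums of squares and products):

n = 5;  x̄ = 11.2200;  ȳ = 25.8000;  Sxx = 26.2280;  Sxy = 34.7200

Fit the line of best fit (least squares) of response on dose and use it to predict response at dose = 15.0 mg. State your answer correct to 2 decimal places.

30.80

b = Sxy/Sxx = 34.72/26.228 = 1.323776
a = ȳ − b·x̄ = 25.8 − 1.323776·11.22 = 10.947232
ŷ(15.0) = a + b·15.0 = 10.947232 + 1.323776·15 = 30.803874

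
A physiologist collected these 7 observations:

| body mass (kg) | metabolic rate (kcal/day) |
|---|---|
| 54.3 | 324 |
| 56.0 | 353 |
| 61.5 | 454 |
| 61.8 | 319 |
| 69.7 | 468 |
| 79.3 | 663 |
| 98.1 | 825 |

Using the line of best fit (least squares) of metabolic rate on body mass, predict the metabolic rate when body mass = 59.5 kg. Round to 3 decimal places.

377.277

n = 7, Σx = 480.7, Σy = 3406, Σxy = 251124.4, Σx² = 34456.17
Sxx = Σx² − (Σx)²/n = 34456.17 − 33010.355714 = 1445.814286
Sxy = Σxy − (Σx)(Σy)/n = 251124.4 − 233894.885714 = 17229.514286
b = Sxy/Sxx = 17229.514286/1445.814286 = 11.916824
a = ȳ − b·x̄ = 486.571429 − 11.916824·68.671429 = -331.773895
ŷ(59.5) = a + b·59.5 = -331.773895 + 11.916824·59.5 = 377.277129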